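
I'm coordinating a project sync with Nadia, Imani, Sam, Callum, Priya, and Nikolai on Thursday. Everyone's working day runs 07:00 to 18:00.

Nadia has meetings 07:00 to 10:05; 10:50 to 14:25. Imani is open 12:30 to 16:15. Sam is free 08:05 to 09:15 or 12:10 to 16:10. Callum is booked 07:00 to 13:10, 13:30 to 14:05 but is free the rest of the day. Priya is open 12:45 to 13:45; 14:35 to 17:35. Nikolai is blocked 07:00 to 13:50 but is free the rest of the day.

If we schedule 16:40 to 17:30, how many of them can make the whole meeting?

4

Nadia free: 10:05-10:50, 14:25-18:00 (invert busy blocks within the working day).
Imani free: 12:30-16:15.
Sam free: 08:05-09:15, 12:10-16:10.
Callum free: 13:10-13:30, 14:05-18:00 (invert busy blocks within the working day).
Priya free: 12:45-13:45, 14:35-17:35.
Nikolai free: 13:50-18:00 (invert busy blocks within the working day).
Nadia, Callum, Priya, and Nikolai can make the full 16:40-17:30 slot — that's 4.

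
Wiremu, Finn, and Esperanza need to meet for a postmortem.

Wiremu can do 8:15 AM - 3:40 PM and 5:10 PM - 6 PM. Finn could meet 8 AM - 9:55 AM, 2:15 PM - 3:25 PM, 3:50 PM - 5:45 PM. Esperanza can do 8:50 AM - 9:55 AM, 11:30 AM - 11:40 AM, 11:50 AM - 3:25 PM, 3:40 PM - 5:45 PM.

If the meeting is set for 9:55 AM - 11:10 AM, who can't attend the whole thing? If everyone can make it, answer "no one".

Esperanza, Finn

Wiremu: free for 09:55-11:10. Finn: not fully free for 09:55-11:10. Esperanza: not fully free for 09:55-11:10.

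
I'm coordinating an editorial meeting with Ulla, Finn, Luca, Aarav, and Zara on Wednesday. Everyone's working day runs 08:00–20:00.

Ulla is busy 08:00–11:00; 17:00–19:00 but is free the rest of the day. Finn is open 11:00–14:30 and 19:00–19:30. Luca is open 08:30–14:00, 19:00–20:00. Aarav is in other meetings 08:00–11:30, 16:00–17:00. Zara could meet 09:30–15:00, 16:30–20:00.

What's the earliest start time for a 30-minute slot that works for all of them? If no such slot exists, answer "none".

11:30

Ulla free: 11:00-17:00, 19:00-20:00 (invert busy blocks within the working day).
Finn free: 11:00-14:30, 19:00-19:30.
Luca free: 08:30-14:00, 19:00-20:00.
Aarav free: 11:30-16:00, 17:00-20:00 (invert busy blocks within the working day).
Zara free: 09:30-15:00, 16:30-20:00.
Ulla ∩ Finn: 11:00-14:30, 19:00-19:30.
Ulla ∩ Finn ∩ Luca: 11:00-14:00, 19:00-19:30.
Ulla ∩ Finn ∩ Luca ∩ Aarav: 11:30-14:00, 19:00-19:30.
Ulla ∩ Finn ∩ Luca ∩ Aarav ∩ Zara: 11:30-14:00, 19:00-19:30.
So the common availability across everyone is 11:30-14:00, 19:00-19:30.
The first common window of at least 30 minutes is 11:30-14:00, so the earliest start is 11:30.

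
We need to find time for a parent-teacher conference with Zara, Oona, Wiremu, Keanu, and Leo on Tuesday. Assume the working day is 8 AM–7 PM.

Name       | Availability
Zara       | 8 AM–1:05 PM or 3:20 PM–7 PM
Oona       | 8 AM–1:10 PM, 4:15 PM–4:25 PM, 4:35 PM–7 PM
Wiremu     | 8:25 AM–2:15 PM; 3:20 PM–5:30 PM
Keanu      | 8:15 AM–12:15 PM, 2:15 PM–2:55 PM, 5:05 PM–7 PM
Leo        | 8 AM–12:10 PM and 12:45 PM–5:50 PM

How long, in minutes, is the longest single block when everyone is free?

225

Zara ∩ Oona: 08:00-13:05, 16:15-16:25, 16:35-19:00.
Zara ∩ Oona ∩ Wiremu: 08:25-13:05, 16:15-16:25, 16:35-17:30.
Zara ∩ Oona ∩ Wiremu ∩ Keanu: 08:25-12:15, 17:05-17:30.
Zara ∩ Oona ∩ Wiremu ∩ Keanu ∩ Leo: 08:25-12:10, 17:05-17:30.
The longest is 08:25-12:10 at 225 minutes.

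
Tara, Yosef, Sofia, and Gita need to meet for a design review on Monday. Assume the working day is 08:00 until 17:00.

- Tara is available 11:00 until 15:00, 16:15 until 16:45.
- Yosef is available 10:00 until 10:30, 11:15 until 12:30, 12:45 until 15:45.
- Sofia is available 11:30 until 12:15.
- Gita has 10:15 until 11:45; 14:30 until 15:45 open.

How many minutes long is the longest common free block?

15

Tara ∩ Yosef: 11:15-12:30, 12:45-15:00.
Tara ∩ Yosef ∩ Sofia: 11:30-12:15.
Tara ∩ Yosef ∩ Sofia ∩ Gita: 11:30-11:45.
The longest is 11:30-11:45 at 15 minutes.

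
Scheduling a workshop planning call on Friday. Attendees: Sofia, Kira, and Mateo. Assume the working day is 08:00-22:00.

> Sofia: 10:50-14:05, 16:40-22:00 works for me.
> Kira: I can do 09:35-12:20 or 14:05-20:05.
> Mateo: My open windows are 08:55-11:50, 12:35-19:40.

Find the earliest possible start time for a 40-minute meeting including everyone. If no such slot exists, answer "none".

10:50

Sofia ∩ Kira: 10:50-12:20, 16:40-20:05.
Sofia ∩ Kira ∩ Mateo: 10:50-11:50, 16:40-19:40.
Those are the intersection windows.
The first common window of at least 40 minutes is 10:50-11:50, so the earliest start is 10:50.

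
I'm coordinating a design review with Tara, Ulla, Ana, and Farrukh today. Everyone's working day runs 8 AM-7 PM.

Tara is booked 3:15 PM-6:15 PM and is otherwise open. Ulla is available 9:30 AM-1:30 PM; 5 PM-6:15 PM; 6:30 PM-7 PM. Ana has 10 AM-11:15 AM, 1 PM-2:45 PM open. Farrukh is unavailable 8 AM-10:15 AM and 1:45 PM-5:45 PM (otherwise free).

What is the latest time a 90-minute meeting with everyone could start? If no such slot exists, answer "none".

none

Tara free: 08:00-15:15, 18:15-19:00 (invert busy blocks within the working day).
Ulla free: 09:30-13:30, 17:00-18:15, 18:30-19:00.
Ana free: 10:00-11:15, 13:00-14:45.
Farrukh free: 10:15-13:45, 17:45-19:00 (invert busy blocks within the working day).
Tara ∩ Ulla: 09:30-13:30, 18:30-19:00.
Tara ∩ Ulla ∩ Ana: 10:00-11:15, 13:00-13:30.
Tara ∩ Ulla ∩ Ana ∩ Farrukh: 10:15-11:15, 13:00-13:30.
Those are the intersection windows.
No common window is at least 90 minutes long.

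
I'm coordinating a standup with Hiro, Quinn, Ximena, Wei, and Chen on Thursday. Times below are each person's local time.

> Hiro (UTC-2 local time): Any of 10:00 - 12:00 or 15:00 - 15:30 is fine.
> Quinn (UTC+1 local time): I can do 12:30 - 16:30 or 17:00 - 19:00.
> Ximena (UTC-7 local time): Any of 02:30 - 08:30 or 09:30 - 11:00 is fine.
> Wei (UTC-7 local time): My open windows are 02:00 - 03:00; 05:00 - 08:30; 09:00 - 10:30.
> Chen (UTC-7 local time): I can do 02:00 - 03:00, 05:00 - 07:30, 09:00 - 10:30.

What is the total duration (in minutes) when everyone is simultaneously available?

Hiro in UTC: 12:00-14:00, 17:00-17:30 (add 2h to convert from UTC-2).
Quinn in UTC: 11:30-15:30, 16:00-18:00 (subtract 1h to convert from UTC+1).
Ximena in UTC: 09:30-15:30, 16:30-18:00 (add 7h to convert from UTC-7).
Wei in UTC: 09:00-10:00, 12:00-15:30, 16:00-17:30 (add 7h to convert from UTC-7).
Chen in UTC: 09:00-10:00, 12:00-14:30, 16:00-17:30 (add 7h to convert from UTC-7).
Hiro ∩ Quinn: 12:00-14:00, 17:00-17:30.
Hiro ∩ Quinn ∩ Ximena: 12:00-14:00, 17:00-17:30.
Hiro ∩ Quinn ∩ Ximena ∩ Wei: 12:00-14:00, 17:00-17:30.
Hiro ∩ Quinn ∩ Ximena ∩ Wei ∩ Chen: 12:00-14:00, 17:00-17:30.
Summing the common windows: 120 + 30 = 150 minutes.

150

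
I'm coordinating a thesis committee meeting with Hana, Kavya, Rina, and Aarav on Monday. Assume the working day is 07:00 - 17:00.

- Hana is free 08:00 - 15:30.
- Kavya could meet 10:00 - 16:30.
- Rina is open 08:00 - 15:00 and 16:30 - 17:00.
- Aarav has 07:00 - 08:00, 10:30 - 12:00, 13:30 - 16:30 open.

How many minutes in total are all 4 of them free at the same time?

180

Hana ∩ Kavya: 10:00-15:30.
Hana ∩ Kavya ∩ Rina: 10:00-15:00.
Hana ∩ Kavya ∩ Rina ∩ Aarav: 10:30-12:00, 13:30-15:00.
So the common availability across everyone is 10:30-12:00, 13:30-15:00.
Summing the common windows: 90 + 90 = 180 minutes.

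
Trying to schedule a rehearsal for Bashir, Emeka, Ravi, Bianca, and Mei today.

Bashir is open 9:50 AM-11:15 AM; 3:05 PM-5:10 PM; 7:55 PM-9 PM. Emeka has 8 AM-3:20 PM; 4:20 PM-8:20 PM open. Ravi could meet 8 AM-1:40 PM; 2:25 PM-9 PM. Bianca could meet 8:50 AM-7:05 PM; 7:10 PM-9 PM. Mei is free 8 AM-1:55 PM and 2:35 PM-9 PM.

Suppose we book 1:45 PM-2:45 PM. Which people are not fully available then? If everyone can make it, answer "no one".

Bashir: not fully free for 13:45-14:45. Emeka: free for 13:45-14:45. Ravi: not fully free for 13:45-14:45. Bianca: free for 13:45-14:45. Mei: not fully free for 13:45-14:45.

Bashir, Mei, Ravi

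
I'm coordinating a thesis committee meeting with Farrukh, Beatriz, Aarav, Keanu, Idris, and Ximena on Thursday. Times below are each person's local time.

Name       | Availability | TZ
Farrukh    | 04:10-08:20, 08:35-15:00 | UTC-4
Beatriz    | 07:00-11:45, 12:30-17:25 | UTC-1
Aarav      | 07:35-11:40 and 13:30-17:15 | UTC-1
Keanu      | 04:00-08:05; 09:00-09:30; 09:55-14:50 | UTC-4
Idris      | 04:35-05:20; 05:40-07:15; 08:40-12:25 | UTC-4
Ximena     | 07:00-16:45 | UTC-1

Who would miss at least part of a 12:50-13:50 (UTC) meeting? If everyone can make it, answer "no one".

Farrukh in UTC: 08:10-12:20, 12:35-19:00 (add 4h to convert from UTC-4).
Beatriz in UTC: 08:00-12:45, 13:30-18:25 (add 1h to convert from UTC-1).
Aarav in UTC: 08:35-12:40, 14:30-18:15 (add 1h to convert from UTC-1).
Keanu in UTC: 08:00-12:05, 13:00-13:30, 13:55-18:50 (add 4h to convert from UTC-4).
Idris in UTC: 08:35-09:20, 09:40-11:15, 12:40-16:25 (add 4h to convert from UTC-4).
Ximena in UTC: 08:00-17:45 (add 1h to convert from UTC-1).
Farrukh: free for 12:50-13:50. Beatriz: not fully free for 12:50-13:50. Aarav: not fully free for 12:50-13:50. Keanu: not fully free for 12:50-13:50. Idris: free for 12:50-13:50. Ximena: free for 12:50-13:50.

Aarav, Beatriz, Keanu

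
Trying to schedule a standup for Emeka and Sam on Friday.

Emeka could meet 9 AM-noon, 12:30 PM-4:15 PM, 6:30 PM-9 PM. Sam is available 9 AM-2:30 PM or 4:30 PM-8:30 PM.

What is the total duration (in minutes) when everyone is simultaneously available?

Emeka ∩ Sam: 09:00-12:00, 12:30-14:30, 18:30-20:30.
Summing the common windows: 180 + 120 + 120 = 420 minutes.

420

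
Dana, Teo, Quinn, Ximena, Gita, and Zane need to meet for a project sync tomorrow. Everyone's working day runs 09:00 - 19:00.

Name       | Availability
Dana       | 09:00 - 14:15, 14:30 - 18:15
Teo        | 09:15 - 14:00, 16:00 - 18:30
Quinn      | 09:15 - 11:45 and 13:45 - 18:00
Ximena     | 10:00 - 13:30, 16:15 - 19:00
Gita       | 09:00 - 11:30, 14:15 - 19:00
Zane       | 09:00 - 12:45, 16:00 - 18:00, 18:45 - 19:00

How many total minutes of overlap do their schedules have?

Dana ∩ Teo: 09:15-14:00, 16:00-18:15.
Dana ∩ Teo ∩ Quinn: 09:15-11:45, 13:45-14:00, 16:00-18:00.
Dana ∩ Teo ∩ Quinn ∩ Ximena: 10:00-11:45, 16:15-18:00.
Dana ∩ Teo ∩ Quinn ∩ Ximena ∩ Gita: 10:00-11:30, 16:15-18:00.
Dana ∩ Teo ∩ Quinn ∩ Ximena ∩ Gita ∩ Zane: 10:00-11:30, 16:15-18:00.
So the common availability across everyone is 10:00-11:30, 16:15-18:00.
Summing the common windows: 90 + 105 = 195 minutes.

195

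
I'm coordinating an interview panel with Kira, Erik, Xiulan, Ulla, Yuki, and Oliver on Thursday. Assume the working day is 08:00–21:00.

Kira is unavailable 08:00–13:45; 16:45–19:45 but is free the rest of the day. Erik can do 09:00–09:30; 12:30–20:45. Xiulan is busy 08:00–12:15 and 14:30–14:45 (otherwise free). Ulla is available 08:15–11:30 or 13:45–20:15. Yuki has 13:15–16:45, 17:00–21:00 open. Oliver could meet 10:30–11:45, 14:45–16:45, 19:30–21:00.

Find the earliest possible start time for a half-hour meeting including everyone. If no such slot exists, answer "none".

14:45

Kira free: 13:45-16:45, 19:45-21:00 (invert busy blocks within the working day).
Erik free: 09:00-09:30, 12:30-20:45.
Xiulan free: 12:15-14:30, 14:45-21:00 (invert busy blocks within the working day).
Ulla free: 08:15-11:30, 13:45-20:15.
Yuki free: 13:15-16:45, 17:00-21:00.
Oliver free: 10:30-11:45, 14:45-16:45, 19:30-21:00.
Kira ∩ Erik: 13:45-16:45, 19:45-20:45.
Kira ∩ Erik ∩ Xiulan: 13:45-14:30, 14:45-16:45, 19:45-20:45.
Kira ∩ Erik ∩ Xiulan ∩ Ulla: 13:45-14:30, 14:45-16:45, 19:45-20:15.
Kira ∩ Erik ∩ Xiulan ∩ Ulla ∩ Yuki: 13:45-14:30, 14:45-16:45, 19:45-20:15.
Kira ∩ Erik ∩ Xiulan ∩ Ulla ∩ Yuki ∩ Oliver: 14:45-16:45, 19:45-20:15.
The first common window of at least 30 minutes is 14:45-16:45, so the earliest start is 14:45.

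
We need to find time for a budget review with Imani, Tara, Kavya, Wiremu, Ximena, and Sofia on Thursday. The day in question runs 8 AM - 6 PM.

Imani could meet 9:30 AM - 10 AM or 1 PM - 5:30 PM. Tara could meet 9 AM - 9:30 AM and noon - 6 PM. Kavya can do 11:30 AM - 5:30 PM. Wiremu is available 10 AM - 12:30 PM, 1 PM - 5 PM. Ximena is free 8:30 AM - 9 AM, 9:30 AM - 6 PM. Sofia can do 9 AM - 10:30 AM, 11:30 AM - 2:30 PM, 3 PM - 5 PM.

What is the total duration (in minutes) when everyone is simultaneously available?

210

Imani ∩ Tara: 13:00-17:30.
Imani ∩ Tara ∩ Kavya: 13:00-17:30.
Imani ∩ Tara ∩ Kavya ∩ Wiremu: 13:00-17:00.
Imani ∩ Tara ∩ Kavya ∩ Wiremu ∩ Ximena: 13:00-17:00.
Imani ∩ Tara ∩ Kavya ∩ Wiremu ∩ Ximena ∩ Sofia: 13:00-14:30, 15:00-17:00.
So the common availability across everyone is 13:00-14:30, 15:00-17:00.
Summing the common windows: 90 + 120 = 210 minutes.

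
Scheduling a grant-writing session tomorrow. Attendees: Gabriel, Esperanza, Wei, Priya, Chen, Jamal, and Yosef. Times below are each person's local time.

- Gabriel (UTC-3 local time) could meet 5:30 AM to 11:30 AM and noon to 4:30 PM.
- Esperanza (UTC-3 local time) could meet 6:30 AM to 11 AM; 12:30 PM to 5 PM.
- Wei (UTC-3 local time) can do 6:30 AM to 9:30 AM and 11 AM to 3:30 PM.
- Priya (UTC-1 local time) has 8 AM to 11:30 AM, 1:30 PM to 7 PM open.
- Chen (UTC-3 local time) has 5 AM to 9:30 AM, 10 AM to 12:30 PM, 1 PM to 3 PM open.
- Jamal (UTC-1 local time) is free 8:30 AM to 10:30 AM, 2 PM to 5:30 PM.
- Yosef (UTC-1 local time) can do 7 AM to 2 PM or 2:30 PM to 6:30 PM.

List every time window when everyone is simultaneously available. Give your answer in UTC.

Gabriel in UTC: 08:30-14:30, 15:00-19:30 (add 3h to convert from UTC-3).
Esperanza in UTC: 09:30-14:00, 15:30-20:00 (add 3h to convert from UTC-3).
Wei in UTC: 09:30-12:30, 14:00-18:30 (add 3h to convert from UTC-3).
Priya in UTC: 09:00-12:30, 14:30-20:00 (add 1h to convert from UTC-1).
Chen in UTC: 08:00-12:30, 13:00-15:30, 16:00-18:00 (add 3h to convert from UTC-3).
Jamal in UTC: 09:30-11:30, 15:00-18:30 (add 1h to convert from UTC-1).
Yosef in UTC: 08:00-15:00, 15:30-19:30 (add 1h to convert from UTC-1).
Gabriel ∩ Esperanza: 09:30-14:00, 15:30-19:30.
Gabriel ∩ Esperanza ∩ Wei: 09:30-12:30, 15:30-18:30.
Gabriel ∩ Esperanza ∩ Wei ∩ Priya: 09:30-12:30, 15:30-18:30.
Gabriel ∩ Esperanza ∩ Wei ∩ Priya ∩ Chen: 09:30-12:30, 16:00-18:00.
Gabriel ∩ Esperanza ∩ Wei ∩ Priya ∩ Chen ∩ Jamal: 09:30-11:30, 16:00-18:00.
Gabriel ∩ Esperanza ∩ Wei ∩ Priya ∩ Chen ∩ Jamal ∩ Yosef: 09:30-11:30, 16:00-18:00.

09:30-11:30, 16:00-18:00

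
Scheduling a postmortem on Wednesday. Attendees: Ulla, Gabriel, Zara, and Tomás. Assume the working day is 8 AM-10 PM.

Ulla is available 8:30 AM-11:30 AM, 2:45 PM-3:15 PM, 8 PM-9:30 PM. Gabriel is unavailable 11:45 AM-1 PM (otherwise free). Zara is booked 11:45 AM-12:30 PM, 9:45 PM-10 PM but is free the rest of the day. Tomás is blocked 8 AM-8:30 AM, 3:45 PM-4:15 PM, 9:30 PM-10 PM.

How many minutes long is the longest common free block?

180

Ulla free: 08:30-11:30, 14:45-15:15, 20:00-21:30.
Gabriel free: 08:00-11:45, 13:00-22:00 (invert busy blocks within the working day).
Zara free: 08:00-11:45, 12:30-21:45 (invert busy blocks within the working day).
Tomás free: 08:30-15:45, 16:15-21:30 (invert busy blocks within the working day).
Ulla ∩ Gabriel: 08:30-11:30, 14:45-15:15, 20:00-21:30.
Ulla ∩ Gabriel ∩ Zara: 08:30-11:30, 14:45-15:15, 20:00-21:30.
Ulla ∩ Gabriel ∩ Zara ∩ Tomás: 08:30-11:30, 14:45-15:15, 20:00-21:30.
The longest is 08:30-11:30 at 180 minutes.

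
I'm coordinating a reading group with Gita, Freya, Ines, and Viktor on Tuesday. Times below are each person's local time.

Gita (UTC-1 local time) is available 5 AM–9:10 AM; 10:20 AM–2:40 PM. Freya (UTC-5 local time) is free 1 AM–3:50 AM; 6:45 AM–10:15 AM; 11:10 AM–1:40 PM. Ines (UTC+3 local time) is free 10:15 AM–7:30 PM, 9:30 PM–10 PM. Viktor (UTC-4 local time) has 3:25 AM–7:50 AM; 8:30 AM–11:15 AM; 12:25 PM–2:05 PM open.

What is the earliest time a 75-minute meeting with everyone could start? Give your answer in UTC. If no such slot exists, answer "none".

Gita in UTC: 06:00-10:10, 11:20-15:40 (add 1h to convert from UTC-1).
Freya in UTC: 06:00-08:50, 11:45-15:15, 16:10-18:40 (add 5h to convert from UTC-5).
Ines in UTC: 07:15-16:30, 18:30-19:00 (subtract 3h to convert from UTC+3).
Viktor in UTC: 07:25-11:50, 12:30-15:15, 16:25-18:05 (add 4h to convert from UTC-4).
Gita ∩ Freya: 06:00-08:50, 11:45-15:15.
Gita ∩ Freya ∩ Ines: 07:15-08:50, 11:45-15:15.
Gita ∩ Freya ∩ Ines ∩ Viktor: 07:25-08:50, 11:45-11:50, 12:30-15:15.
The first common window of at least 75 minutes is 07:25-08:50, so the earliest start is 07:25.

07:25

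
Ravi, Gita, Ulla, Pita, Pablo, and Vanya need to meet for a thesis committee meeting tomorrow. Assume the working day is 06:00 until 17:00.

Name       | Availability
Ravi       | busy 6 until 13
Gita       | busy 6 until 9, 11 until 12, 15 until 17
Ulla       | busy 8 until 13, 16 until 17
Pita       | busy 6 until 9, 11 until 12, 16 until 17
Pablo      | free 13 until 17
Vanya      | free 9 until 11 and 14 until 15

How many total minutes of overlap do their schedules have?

Ravi free: 13:00-17:00 (invert busy blocks within the working day).
Gita free: 09:00-11:00, 12:00-15:00 (invert busy blocks within the working day).
Ulla free: 06:00-08:00, 13:00-16:00 (invert busy blocks within the working day).
Pita free: 09:00-11:00, 12:00-16:00 (invert busy blocks within the working day).
Pablo free: 13:00-17:00.
Vanya free: 09:00-11:00, 14:00-15:00.
Ravi ∩ Gita: 13:00-15:00.
Ravi ∩ Gita ∩ Ulla: 13:00-15:00.
Ravi ∩ Gita ∩ Ulla ∩ Pita: 13:00-15:00.
Ravi ∩ Gita ∩ Ulla ∩ Pita ∩ Pablo: 13:00-15:00.
Ravi ∩ Gita ∩ Ulla ∩ Pita ∩ Pablo ∩ Vanya: 14:00-15:00.
So the common availability across everyone is 14:00-15:00.
That's a single block of 60 minutes.

60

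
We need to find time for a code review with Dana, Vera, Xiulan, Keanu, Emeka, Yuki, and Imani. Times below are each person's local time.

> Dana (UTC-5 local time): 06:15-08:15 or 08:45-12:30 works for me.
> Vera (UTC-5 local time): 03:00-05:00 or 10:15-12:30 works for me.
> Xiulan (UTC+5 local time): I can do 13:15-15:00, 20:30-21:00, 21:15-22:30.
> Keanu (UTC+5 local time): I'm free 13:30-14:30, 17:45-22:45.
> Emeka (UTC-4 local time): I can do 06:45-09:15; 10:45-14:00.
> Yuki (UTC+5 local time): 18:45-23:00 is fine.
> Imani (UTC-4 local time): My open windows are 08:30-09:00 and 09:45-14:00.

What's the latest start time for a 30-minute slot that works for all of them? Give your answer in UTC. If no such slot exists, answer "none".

17:00

Dana in UTC: 11:15-13:15, 13:45-17:30 (add 5h to convert from UTC-5).
Vera in UTC: 08:00-10:00, 15:15-17:30 (add 5h to convert from UTC-5).
Xiulan in UTC: 08:15-10:00, 15:30-16:00, 16:15-17:30 (subtract 5h to convert from UTC+5).
Keanu in UTC: 08:30-09:30, 12:45-17:45 (subtract 5h to convert from UTC+5).
Emeka in UTC: 10:45-13:15, 14:45-18:00 (add 4h to convert from UTC-4).
Yuki in UTC: 13:45-18:00 (subtract 5h to convert from UTC+5).
Imani in UTC: 12:30-13:00, 13:45-18:00 (add 4h to convert from UTC-4).
Dana ∩ Vera: 15:15-17:30.
Dana ∩ Vera ∩ Xiulan: 15:30-16:00, 16:15-17:30.
Dana ∩ Vera ∩ Xiulan ∩ Keanu: 15:30-16:00, 16:15-17:30.
Dana ∩ Vera ∩ Xiulan ∩ Keanu ∩ Emeka: 15:30-16:00, 16:15-17:30.
Dana ∩ Vera ∩ Xiulan ∩ Keanu ∩ Emeka ∩ Yuki: 15:30-16:00, 16:15-17:30.
Dana ∩ Vera ∩ Xiulan ∩ Keanu ∩ Emeka ∩ Yuki ∩ Imani: 15:30-16:00, 16:15-17:30.
The last common window of at least 30 minutes is 16:15-17:30; a 30-minute meeting can start as late as 17:00 and still end by 17:30.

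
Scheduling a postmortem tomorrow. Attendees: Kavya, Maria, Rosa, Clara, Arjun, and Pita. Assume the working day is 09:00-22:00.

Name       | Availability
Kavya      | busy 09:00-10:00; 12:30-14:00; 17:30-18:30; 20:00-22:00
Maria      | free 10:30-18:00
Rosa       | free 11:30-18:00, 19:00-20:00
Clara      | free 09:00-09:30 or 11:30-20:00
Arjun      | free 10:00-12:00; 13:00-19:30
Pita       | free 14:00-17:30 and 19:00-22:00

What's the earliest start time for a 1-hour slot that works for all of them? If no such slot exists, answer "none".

Kavya free: 10:00-12:30, 14:00-17:30, 18:30-20:00 (invert busy blocks within the working day).
Maria free: 10:30-18:00.
Rosa free: 11:30-18:00, 19:00-20:00.
Clara free: 09:00-09:30, 11:30-20:00.
Arjun free: 10:00-12:00, 13:00-19:30.
Pita free: 14:00-17:30, 19:00-22:00.
Kavya ∩ Maria: 10:30-12:30, 14:00-17:30.
Kavya ∩ Maria ∩ Rosa: 11:30-12:30, 14:00-17:30.
Kavya ∩ Maria ∩ Rosa ∩ Clara: 11:30-12:30, 14:00-17:30.
Kavya ∩ Maria ∩ Rosa ∩ Clara ∩ Arjun: 11:30-12:00, 14:00-17:30.
Kavya ∩ Maria ∩ Rosa ∩ Clara ∩ Arjun ∩ Pita: 14:00-17:30.
The first common window of at least 60 minutes is 14:00-17:30, so the earliest start is 14:00.

14:00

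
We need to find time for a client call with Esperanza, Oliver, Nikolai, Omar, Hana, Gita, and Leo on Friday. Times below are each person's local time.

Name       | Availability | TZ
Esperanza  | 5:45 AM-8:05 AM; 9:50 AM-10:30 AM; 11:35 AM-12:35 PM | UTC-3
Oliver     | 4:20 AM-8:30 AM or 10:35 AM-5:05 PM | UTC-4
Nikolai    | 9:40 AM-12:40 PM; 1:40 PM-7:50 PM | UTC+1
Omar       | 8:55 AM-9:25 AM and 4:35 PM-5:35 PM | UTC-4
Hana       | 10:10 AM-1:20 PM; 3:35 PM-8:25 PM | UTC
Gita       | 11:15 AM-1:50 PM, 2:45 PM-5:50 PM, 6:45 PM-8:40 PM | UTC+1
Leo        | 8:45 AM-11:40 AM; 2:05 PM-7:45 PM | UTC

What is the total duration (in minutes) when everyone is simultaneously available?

Esperanza in UTC: 08:45-11:05, 12:50-13:30, 14:35-15:35 (add 3h to convert from UTC-3).
Oliver in UTC: 08:20-12:30, 14:35-21:05 (add 4h to convert from UTC-4).
Nikolai in UTC: 08:40-11:40, 12:40-18:50 (subtract 1h to convert from UTC+1).
Omar in UTC: 12:55-13:25, 20:35-21:35 (add 4h to convert from UTC-4).
Hana in UTC: 10:10-13:20, 15:35-20:25.
Gita in UTC: 10:15-12:50, 13:45-16:50, 17:45-19:40 (subtract 1h to convert from UTC+1).
Leo in UTC: 08:45-11:40, 14:05-19:45.
Esperanza ∩ Oliver: 08:45-11:05, 14:35-15:35.
Esperanza ∩ Oliver ∩ Nikolai: 08:45-11:05, 14:35-15:35.
Esperanza ∩ Oliver ∩ Nikolai ∩ Omar: ∅.
Esperanza ∩ Oliver ∩ Nikolai ∩ Omar ∩ Hana: ∅.
Esperanza ∩ Oliver ∩ Nikolai ∩ Omar ∩ Hana ∩ Gita: ∅.
Esperanza ∩ Oliver ∩ Nikolai ∩ Omar ∩ Hana ∩ Gita ∩ Leo: ∅.
There is no time when everyone is free.
There is no common window, so the total is 0 minutes.

0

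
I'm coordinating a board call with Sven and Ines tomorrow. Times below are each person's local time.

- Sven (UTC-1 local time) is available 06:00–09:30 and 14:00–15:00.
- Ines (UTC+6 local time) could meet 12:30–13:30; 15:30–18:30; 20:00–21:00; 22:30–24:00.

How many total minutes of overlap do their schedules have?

90

Sven in UTC: 07:00-10:30, 15:00-16:00 (add 1h to convert from UTC-1).
Ines in UTC: 06:30-07:30, 09:30-12:30, 14:00-15:00, 16:30-18:00 (subtract 6h to convert from UTC+6).
Sven ∩ Ines: 07:00-07:30, 09:30-10:30.
Summing the common windows: 30 + 60 = 90 minutes.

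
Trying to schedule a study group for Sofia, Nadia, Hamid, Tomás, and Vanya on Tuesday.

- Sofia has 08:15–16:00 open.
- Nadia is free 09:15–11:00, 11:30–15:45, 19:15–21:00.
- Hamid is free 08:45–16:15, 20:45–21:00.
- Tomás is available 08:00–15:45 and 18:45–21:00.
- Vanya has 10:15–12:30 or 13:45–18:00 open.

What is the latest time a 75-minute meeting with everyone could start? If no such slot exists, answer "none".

Sofia ∩ Nadia: 09:15-11:00, 11:30-15:45.
Sofia ∩ Nadia ∩ Hamid: 09:15-11:00, 11:30-15:45.
Sofia ∩ Nadia ∩ Hamid ∩ Tomás: 09:15-11:00, 11:30-15:45.
Sofia ∩ Nadia ∩ Hamid ∩ Tomás ∩ Vanya: 10:15-11:00, 11:30-12:30, 13:45-15:45.
The last common window of at least 75 minutes is 13:45-15:45; a 75-minute meeting can start as late as 14:30 and still end by 15:45.

14:30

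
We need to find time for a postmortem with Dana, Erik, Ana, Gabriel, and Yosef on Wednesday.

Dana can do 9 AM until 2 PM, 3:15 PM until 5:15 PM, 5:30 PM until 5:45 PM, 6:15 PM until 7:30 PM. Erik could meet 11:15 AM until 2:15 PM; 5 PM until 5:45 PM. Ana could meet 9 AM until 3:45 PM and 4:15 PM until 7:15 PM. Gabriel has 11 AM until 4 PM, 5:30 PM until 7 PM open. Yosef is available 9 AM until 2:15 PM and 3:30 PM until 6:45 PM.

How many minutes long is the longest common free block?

165

Dana ∩ Erik: 11:15-14:00, 17:00-17:15, 17:30-17:45.
Dana ∩ Erik ∩ Ana: 11:15-14:00, 17:00-17:15, 17:30-17:45.
Dana ∩ Erik ∩ Ana ∩ Gabriel: 11:15-14:00, 17:30-17:45.
Dana ∩ Erik ∩ Ana ∩ Gabriel ∩ Yosef: 11:15-14:00, 17:30-17:45.
The longest is 11:15-14:00 at 165 minutes.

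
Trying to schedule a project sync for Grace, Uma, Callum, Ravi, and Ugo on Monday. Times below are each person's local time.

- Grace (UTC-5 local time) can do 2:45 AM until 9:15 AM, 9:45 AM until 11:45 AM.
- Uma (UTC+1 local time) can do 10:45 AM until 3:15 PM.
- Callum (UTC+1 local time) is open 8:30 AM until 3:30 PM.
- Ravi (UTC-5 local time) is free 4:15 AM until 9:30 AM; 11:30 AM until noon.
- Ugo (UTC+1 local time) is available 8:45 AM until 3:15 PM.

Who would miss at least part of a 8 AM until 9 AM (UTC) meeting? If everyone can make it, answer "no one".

Grace in UTC: 07:45-14:15, 14:45-16:45 (add 5h to convert from UTC-5).
Uma in UTC: 09:45-14:15 (subtract 1h to convert from UTC+1).
Callum in UTC: 07:30-14:30 (subtract 1h to convert from UTC+1).
Ravi in UTC: 09:15-14:30, 16:30-17:00 (add 5h to convert from UTC-5).
Ugo in UTC: 07:45-14:15 (subtract 1h to convert from UTC+1).
Grace: free for 08:00-09:00. Uma: not fully free for 08:00-09:00. Callum: free for 08:00-09:00. Ravi: not fully free for 08:00-09:00. Ugo: free for 08:00-09:00.

Ravi, Uma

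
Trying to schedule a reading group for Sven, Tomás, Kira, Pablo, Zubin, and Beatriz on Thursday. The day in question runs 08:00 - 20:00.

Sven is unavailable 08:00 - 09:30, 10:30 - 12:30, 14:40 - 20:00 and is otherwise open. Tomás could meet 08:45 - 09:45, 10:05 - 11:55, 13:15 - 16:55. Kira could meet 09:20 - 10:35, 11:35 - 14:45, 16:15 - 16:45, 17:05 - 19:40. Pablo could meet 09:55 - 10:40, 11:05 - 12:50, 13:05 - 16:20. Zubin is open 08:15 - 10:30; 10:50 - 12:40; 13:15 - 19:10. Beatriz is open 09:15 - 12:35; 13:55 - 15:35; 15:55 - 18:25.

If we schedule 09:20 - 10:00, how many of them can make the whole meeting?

Sven free: 09:30-10:30, 12:30-14:40 (invert busy blocks within the working day).
Tomás free: 08:45-09:45, 10:05-11:55, 13:15-16:55.
Kira free: 09:20-10:35, 11:35-14:45, 16:15-16:45, 17:05-19:40.
Pablo free: 09:55-10:40, 11:05-12:50, 13:05-16:20.
Zubin free: 08:15-10:30, 10:50-12:40, 13:15-19:10.
Beatriz free: 09:15-12:35, 13:55-15:35, 15:55-18:25.
Kira, Zubin, and Beatriz can make the full 09:20-10:00 slot — that's 3.

3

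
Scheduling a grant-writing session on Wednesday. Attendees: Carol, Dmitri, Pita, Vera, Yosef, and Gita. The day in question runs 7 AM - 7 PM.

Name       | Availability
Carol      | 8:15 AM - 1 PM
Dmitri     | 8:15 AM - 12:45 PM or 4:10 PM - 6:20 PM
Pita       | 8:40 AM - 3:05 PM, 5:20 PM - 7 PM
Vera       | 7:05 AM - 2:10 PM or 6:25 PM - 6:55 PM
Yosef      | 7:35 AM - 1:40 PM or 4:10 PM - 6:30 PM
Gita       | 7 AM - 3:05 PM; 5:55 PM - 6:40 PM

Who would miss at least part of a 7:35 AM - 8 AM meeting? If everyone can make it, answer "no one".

Carol, Dmitri, Pita

Carol: not fully free for 07:35-08:00. Dmitri: not fully free for 07:35-08:00. Pita: not fully free for 07:35-08:00. Vera: free for 07:35-08:00. Yosef: free for 07:35-08:00. Gita: free for 07:35-08:00.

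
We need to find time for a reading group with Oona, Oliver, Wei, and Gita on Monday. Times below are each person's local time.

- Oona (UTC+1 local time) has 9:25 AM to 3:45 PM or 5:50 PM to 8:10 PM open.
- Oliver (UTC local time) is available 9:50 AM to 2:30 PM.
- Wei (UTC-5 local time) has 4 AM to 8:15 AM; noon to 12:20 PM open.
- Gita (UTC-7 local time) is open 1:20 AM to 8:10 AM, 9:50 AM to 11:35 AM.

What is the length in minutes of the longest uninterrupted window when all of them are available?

Oona in UTC: 08:25-14:45, 16:50-19:10 (subtract 1h to convert from UTC+1).
Oliver in UTC: 09:50-14:30.
Wei in UTC: 09:00-13:15, 17:00-17:20 (add 5h to convert from UTC-5).
Gita in UTC: 08:20-15:10, 16:50-18:35 (add 7h to convert from UTC-7).
Oona ∩ Oliver: 09:50-14:30.
Oona ∩ Oliver ∩ Wei: 09:50-13:15.
Oona ∩ Oliver ∩ Wei ∩ Gita: 09:50-13:15.
The longest is 09:50-13:15 at 205 minutes.

205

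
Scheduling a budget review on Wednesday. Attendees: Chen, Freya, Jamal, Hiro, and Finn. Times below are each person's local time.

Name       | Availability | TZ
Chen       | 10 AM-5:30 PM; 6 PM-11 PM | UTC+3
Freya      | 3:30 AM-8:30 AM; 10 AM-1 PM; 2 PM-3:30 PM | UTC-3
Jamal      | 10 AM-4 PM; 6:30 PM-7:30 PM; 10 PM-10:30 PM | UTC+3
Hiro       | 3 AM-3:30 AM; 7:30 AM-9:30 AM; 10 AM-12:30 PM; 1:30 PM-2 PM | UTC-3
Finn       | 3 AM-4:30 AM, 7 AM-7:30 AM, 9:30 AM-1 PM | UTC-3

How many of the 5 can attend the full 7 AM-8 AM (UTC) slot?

3

Chen in UTC: 07:00-14:30, 15:00-20:00 (subtract 3h to convert from UTC+3).
Freya in UTC: 06:30-11:30, 13:00-16:00, 17:00-18:30 (add 3h to convert from UTC-3).
Jamal in UTC: 07:00-13:00, 15:30-16:30, 19:00-19:30 (subtract 3h to convert from UTC+3).
Hiro in UTC: 06:00-06:30, 10:30-12:30, 13:00-15:30, 16:30-17:00 (add 3h to convert from UTC-3).
Finn in UTC: 06:00-07:30, 10:00-10:30, 12:30-16:00 (add 3h to convert from UTC-3).
Chen, Freya, and Jamal can make the full 07:00-08:00 slot — that's 3.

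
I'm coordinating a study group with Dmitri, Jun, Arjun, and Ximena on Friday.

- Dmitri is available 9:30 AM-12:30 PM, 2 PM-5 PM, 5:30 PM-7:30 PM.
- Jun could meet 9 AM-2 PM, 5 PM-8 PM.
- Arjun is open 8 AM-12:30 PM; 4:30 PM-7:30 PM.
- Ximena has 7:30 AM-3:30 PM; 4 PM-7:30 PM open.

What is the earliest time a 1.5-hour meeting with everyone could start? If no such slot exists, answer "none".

Dmitri ∩ Jun: 09:30-12:30, 17:30-19:30.
Dmitri ∩ Jun ∩ Arjun: 09:30-12:30, 17:30-19:30.
Dmitri ∩ Jun ∩ Arjun ∩ Ximena: 09:30-12:30, 17:30-19:30.
So the common availability across everyone is 09:30-12:30, 17:30-19:30.
The first common window of at least 90 minutes is 09:30-12:30, so the earliest start is 09:30.

09:30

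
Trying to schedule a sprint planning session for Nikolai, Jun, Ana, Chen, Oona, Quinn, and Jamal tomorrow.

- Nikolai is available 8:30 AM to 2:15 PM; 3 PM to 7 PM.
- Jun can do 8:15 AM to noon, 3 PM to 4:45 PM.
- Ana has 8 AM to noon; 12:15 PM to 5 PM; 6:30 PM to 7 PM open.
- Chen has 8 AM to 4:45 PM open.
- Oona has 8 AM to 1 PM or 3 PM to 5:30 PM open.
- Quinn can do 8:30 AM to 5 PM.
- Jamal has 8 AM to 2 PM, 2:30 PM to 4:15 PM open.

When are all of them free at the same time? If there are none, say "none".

08:30-12:00, 15:00-16:15

Nikolai ∩ Jun: 08:30-12:00, 15:00-16:45.
Nikolai ∩ Jun ∩ Ana: 08:30-12:00, 15:00-16:45.
Nikolai ∩ Jun ∩ Ana ∩ Chen: 08:30-12:00, 15:00-16:45.
Nikolai ∩ Jun ∩ Ana ∩ Chen ∩ Oona: 08:30-12:00, 15:00-16:45.
Nikolai ∩ Jun ∩ Ana ∩ Chen ∩ Oona ∩ Quinn: 08:30-12:00, 15:00-16:45.
Nikolai ∩ Jun ∩ Ana ∩ Chen ∩ Oona ∩ Quinn ∩ Jamal: 08:30-12:00, 15:00-16:15.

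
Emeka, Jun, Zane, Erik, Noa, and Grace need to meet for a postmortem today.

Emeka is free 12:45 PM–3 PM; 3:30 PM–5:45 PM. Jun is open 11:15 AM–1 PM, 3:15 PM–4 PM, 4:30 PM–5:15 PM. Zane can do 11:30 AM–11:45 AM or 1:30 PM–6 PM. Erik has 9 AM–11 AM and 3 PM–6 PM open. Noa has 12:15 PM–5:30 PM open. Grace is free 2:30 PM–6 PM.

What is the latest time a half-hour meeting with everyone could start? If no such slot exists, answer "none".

16:45

Emeka ∩ Jun: 12:45-13:00, 15:30-16:00, 16:30-17:15.
Emeka ∩ Jun ∩ Zane: 15:30-16:00, 16:30-17:15.
Emeka ∩ Jun ∩ Zane ∩ Erik: 15:30-16:00, 16:30-17:15.
Emeka ∩ Jun ∩ Zane ∩ Erik ∩ Noa: 15:30-16:00, 16:30-17:15.
Emeka ∩ Jun ∩ Zane ∩ Erik ∩ Noa ∩ Grace: 15:30-16:00, 16:30-17:15.
The last common window of at least 30 minutes is 16:30-17:15; a 30-minute meeting can start as late as 16:45 and still end by 17:15.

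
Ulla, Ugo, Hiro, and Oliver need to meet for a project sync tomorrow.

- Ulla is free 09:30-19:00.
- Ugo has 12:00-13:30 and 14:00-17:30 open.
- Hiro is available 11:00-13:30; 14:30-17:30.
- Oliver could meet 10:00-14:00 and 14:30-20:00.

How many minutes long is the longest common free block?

Ulla ∩ Ugo: 12:00-13:30, 14:00-17:30.
Ulla ∩ Ugo ∩ Hiro: 12:00-13:30, 14:30-17:30.
Ulla ∩ Ugo ∩ Hiro ∩ Oliver: 12:00-13:30, 14:30-17:30.
The longest is 14:30-17:30 at 180 minutes.

180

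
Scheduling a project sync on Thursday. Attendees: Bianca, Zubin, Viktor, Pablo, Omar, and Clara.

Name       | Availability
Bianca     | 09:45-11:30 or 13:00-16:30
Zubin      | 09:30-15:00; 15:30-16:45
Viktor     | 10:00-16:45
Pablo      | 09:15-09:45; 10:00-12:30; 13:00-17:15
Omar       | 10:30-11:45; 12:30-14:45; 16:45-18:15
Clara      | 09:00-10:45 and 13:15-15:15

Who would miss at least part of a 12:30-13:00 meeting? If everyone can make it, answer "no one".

Bianca: not fully free for 12:30-13:00. Zubin: free for 12:30-13:00. Viktor: free for 12:30-13:00. Pablo: not fully free for 12:30-13:00. Omar: free for 12:30-13:00. Clara: not fully free for 12:30-13:00.

Bianca, Clara, Pablo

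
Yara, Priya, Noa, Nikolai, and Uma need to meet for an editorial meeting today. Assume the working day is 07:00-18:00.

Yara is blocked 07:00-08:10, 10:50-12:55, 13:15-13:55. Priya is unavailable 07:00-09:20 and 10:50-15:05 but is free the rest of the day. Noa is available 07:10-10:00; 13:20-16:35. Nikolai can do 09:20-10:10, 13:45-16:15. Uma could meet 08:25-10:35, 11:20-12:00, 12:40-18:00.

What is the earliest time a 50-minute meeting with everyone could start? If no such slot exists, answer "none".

15:05

Yara free: 08:10-10:50, 12:55-13:15, 13:55-18:00 (invert busy blocks within the working day).
Priya free: 09:20-10:50, 15:05-18:00 (invert busy blocks within the working day).
Noa free: 07:10-10:00, 13:20-16:35.
Nikolai free: 09:20-10:10, 13:45-16:15.
Uma free: 08:25-10:35, 11:20-12:00, 12:40-18:00.
Yara ∩ Priya: 09:20-10:50, 15:05-18:00.
Yara ∩ Priya ∩ Noa: 09:20-10:00, 15:05-16:35.
Yara ∩ Priya ∩ Noa ∩ Nikolai: 09:20-10:00, 15:05-16:15.
Yara ∩ Priya ∩ Noa ∩ Nikolai ∩ Uma: 09:20-10:00, 15:05-16:15.
The first common window of at least 50 minutes is 15:05-16:15, so the earliest start is 15:05.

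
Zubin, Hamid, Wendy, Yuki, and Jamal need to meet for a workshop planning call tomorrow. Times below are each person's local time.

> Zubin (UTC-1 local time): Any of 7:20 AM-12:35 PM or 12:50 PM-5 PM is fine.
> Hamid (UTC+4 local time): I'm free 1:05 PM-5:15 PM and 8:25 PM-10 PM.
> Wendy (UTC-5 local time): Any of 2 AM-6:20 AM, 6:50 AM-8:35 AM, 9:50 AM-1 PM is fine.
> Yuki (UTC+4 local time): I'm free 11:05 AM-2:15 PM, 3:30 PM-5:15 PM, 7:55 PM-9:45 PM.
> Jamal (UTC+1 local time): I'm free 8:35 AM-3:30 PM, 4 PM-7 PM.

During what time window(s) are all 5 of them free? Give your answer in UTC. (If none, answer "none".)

09:05-10:15, 11:50-13:15, 16:25-17:45

Zubin in UTC: 08:20-13:35, 13:50-18:00 (add 1h to convert from UTC-1).
Hamid in UTC: 09:05-13:15, 16:25-18:00 (subtract 4h to convert from UTC+4).
Wendy in UTC: 07:00-11:20, 11:50-13:35, 14:50-18:00 (add 5h to convert from UTC-5).
Yuki in UTC: 07:05-10:15, 11:30-13:15, 15:55-17:45 (subtract 4h to convert from UTC+4).
Jamal in UTC: 07:35-14:30, 15:00-18:00 (subtract 1h to convert from UTC+1).
Zubin ∩ Hamid: 09:05-13:15, 16:25-18:00.
Zubin ∩ Hamid ∩ Wendy: 09:05-11:20, 11:50-13:15, 16:25-18:00.
Zubin ∩ Hamid ∩ Wendy ∩ Yuki: 09:05-10:15, 11:50-13:15, 16:25-17:45.
Zubin ∩ Hamid ∩ Wendy ∩ Yuki ∩ Jamal: 09:05-10:15, 11:50-13:15, 16:25-17:45.
Those are the intersection windows.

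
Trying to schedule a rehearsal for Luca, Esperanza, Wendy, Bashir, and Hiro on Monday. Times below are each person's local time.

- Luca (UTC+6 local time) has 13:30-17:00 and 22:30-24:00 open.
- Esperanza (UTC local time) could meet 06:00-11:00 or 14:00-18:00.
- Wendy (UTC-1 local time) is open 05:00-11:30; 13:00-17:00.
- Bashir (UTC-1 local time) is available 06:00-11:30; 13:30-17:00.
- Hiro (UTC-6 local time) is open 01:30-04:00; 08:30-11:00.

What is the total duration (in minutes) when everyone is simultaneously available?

Luca in UTC: 07:30-11:00, 16:30-18:00 (subtract 6h to convert from UTC+6).
Esperanza in UTC: 06:00-11:00, 14:00-18:00.
Wendy in UTC: 06:00-12:30, 14:00-18:00 (add 1h to convert from UTC-1).
Bashir in UTC: 07:00-12:30, 14:30-18:00 (add 1h to convert from UTC-1).
Hiro in UTC: 07:30-10:00, 14:30-17:00 (add 6h to convert from UTC-6).
Luca ∩ Esperanza: 07:30-11:00, 16:30-18:00.
Luca ∩ Esperanza ∩ Wendy: 07:30-11:00, 16:30-18:00.
Luca ∩ Esperanza ∩ Wendy ∩ Bashir: 07:30-11:00, 16:30-18:00.
Luca ∩ Esperanza ∩ Wendy ∩ Bashir ∩ Hiro: 07:30-10:00, 16:30-17:00.
Summing the common windows: 150 + 30 = 180 minutes.

180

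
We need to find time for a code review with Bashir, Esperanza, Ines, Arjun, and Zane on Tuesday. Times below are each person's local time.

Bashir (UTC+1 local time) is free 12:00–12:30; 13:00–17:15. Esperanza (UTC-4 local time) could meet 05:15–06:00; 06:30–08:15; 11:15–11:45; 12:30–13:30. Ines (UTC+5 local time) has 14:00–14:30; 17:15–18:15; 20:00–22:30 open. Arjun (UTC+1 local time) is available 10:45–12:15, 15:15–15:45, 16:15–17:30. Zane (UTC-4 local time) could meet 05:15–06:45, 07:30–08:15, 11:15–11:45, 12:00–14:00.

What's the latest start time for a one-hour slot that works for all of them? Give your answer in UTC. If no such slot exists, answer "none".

Bashir in UTC: 11:00-11:30, 12:00-16:15 (subtract 1h to convert from UTC+1).
Esperanza in UTC: 09:15-10:00, 10:30-12:15, 15:15-15:45, 16:30-17:30 (add 4h to convert from UTC-4).
Ines in UTC: 09:00-09:30, 12:15-13:15, 15:00-17:30 (subtract 5h to convert from UTC+5).
Arjun in UTC: 09:45-11:15, 14:15-14:45, 15:15-16:30 (subtract 1h to convert from UTC+1).
Zane in UTC: 09:15-10:45, 11:30-12:15, 15:15-15:45, 16:00-18:00 (add 4h to convert from UTC-4).
Bashir ∩ Esperanza: 11:00-11:30, 12:00-12:15, 15:15-15:45.
Bashir ∩ Esperanza ∩ Ines: 15:15-15:45.
Bashir ∩ Esperanza ∩ Ines ∩ Arjun: 15:15-15:45.
Bashir ∩ Esperanza ∩ Ines ∩ Arjun ∩ Zane: 15:15-15:45.
No common window is at least 60 minutes long.

none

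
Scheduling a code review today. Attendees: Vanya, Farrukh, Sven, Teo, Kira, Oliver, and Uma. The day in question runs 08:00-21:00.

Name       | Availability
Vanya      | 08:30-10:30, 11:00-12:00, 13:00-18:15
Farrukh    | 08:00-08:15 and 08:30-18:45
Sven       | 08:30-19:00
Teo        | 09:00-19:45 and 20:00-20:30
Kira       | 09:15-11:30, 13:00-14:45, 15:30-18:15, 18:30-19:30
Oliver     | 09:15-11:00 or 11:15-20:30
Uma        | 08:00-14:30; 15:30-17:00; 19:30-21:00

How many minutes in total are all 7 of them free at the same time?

270

Vanya ∩ Farrukh: 08:30-10:30, 11:00-12:00, 13:00-18:15.
Vanya ∩ Farrukh ∩ Sven: 08:30-10:30, 11:00-12:00, 13:00-18:15.
Vanya ∩ Farrukh ∩ Sven ∩ Teo: 09:00-10:30, 11:00-12:00, 13:00-18:15.
Vanya ∩ Farrukh ∩ Sven ∩ Teo ∩ Kira: 09:15-10:30, 11:00-11:30, 13:00-14:45, 15:30-18:15.
Vanya ∩ Farrukh ∩ Sven ∩ Teo ∩ Kira ∩ Oliver: 09:15-10:30, 11:15-11:30, 13:00-14:45, 15:30-18:15.
Vanya ∩ Farrukh ∩ Sven ∩ Teo ∩ Kira ∩ Oliver ∩ Uma: 09:15-10:30, 11:15-11:30, 13:00-14:30, 15:30-17:00.
So the common availability across everyone is 09:15-10:30, 11:15-11:30, 13:00-14:30, 15:30-17:00.
Summing the common windows: 75 + 15 + 90 + 90 = 270 minutes.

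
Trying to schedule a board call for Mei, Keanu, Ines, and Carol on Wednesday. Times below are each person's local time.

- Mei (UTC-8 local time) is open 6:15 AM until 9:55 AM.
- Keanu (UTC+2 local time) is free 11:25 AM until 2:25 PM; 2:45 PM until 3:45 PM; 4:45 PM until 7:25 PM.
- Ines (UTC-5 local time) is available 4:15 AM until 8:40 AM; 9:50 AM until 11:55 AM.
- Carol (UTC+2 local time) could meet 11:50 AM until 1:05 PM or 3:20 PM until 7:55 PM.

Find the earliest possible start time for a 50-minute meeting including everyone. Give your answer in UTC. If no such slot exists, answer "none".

Mei in UTC: 14:15-17:55 (add 8h to convert from UTC-8).
Keanu in UTC: 09:25-12:25, 12:45-13:45, 14:45-17:25 (subtract 2h to convert from UTC+2).
Ines in UTC: 09:15-13:40, 14:50-16:55 (add 5h to convert from UTC-5).
Carol in UTC: 09:50-11:05, 13:20-17:55 (subtract 2h to convert from UTC+2).
Mei ∩ Keanu: 14:45-17:25.
Mei ∩ Keanu ∩ Ines: 14:50-16:55.
Mei ∩ Keanu ∩ Ines ∩ Carol: 14:50-16:55.
The first common window of at least 50 minutes is 14:50-16:55, so the earliest start is 14:50.

14:50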